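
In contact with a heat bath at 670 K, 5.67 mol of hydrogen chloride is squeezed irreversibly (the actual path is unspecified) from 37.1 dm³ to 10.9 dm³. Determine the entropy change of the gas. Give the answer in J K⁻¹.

ΔS_gas = -57.7 J/K

Entropy is a state function, so ΔS_gas depends only on the end states.
For an isothermal ideal gas ΔS_gas = nR ln(V₂/V₁) = 5.67 × 8.314 × ln(10.9/37.1) = -57.7 J/K.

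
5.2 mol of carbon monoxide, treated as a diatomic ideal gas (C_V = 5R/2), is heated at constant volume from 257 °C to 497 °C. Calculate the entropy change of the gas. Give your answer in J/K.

In kelvin: T₁ = 530.15 K, T₂ = 770.15 K. At constant volume, ΔS = nC_V ln(T₂/T₁) with C_V = 5R/2 = 20.79 J mol⁻¹ K⁻¹.
ΔS = 5.2 × 20.79 × ln(770.15/530.15) = 40.4 J/K.

ΔS = 40.4 J/K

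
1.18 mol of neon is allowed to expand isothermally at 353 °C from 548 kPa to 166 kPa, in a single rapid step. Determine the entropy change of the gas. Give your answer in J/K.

Entropy is a state function, so ΔS_gas depends only on the end states.
For an isothermal ideal gas ΔS_gas = nR ln(P₁/P₂) = 1.18 × 8.314 × ln(548/166) = 11.7 J/K.

ΔS_gas = 11.7 J/K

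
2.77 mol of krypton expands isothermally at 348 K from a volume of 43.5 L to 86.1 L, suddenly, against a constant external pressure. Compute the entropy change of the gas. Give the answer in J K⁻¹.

ΔS_gas = 15.7 J/K

Entropy is a state function, so ΔS_gas depends only on the end states.
For an isothermal ideal gas ΔS_gas = nR ln(V₂/V₁) = 2.77 × 8.314 × ln(86.1/43.5) = 15.7 J/K.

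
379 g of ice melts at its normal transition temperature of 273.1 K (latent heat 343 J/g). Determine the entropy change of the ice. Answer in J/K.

Heat absorbed by the substance: Q = mL = 379 × 343 = 129997 J.
At constant T, ΔS = Q_rev/T = 129997 / 273.1 = 476 J/K.

ΔS = 476 J/K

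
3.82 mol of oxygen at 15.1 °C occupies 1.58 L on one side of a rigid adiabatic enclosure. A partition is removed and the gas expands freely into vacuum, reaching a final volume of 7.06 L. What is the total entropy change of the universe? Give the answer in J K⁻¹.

No heat is exchanged and no work is done, so the ideal-gas temperature stays constant.
Entropy is a state function; using a reversible isothermal path, ΔS_gas = nR ln(V₂/V₁) = 3.82 × 8.314 × ln(7.06/1.58) = 47.5 J/K.
The insulated surroundings exchange no heat, so ΔS_surr = 0 and ΔS_universe = ΔS_gas.

ΔS_universe = 47.5 J/K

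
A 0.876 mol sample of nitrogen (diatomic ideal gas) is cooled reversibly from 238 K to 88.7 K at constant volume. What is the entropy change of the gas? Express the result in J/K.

ΔS = -18 J/K

At constant volume, ΔS = nC_V ln(T₂/T₁) with C_V = 5R/2 = 20.79 J mol⁻¹ K⁻¹.
ΔS = 0.876 × 20.79 × ln(88.7/238) = -18 J/K.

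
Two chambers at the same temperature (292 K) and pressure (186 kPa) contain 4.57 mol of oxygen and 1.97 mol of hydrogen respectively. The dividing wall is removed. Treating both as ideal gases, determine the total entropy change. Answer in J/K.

ΔS_mix = 33.3 J/K

Mole fractions: x_A = 4.57/6.54 = 0.699, x_B = 0.301.
ΔS_mix = −R(n_A ln x_A + n_B ln x_B) = −8.314 × (4.57 ln 0.699 + 1.97 ln 0.301) = 33.3 J/K.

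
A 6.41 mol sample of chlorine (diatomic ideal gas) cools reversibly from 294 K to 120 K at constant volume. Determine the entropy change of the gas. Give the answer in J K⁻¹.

At constant volume, ΔS = nC_V ln(T₂/T₁) with C_V = 5R/2 = 20.79 J mol⁻¹ K⁻¹.
ΔS = 6.41 × 20.79 × ln(120/294) = -119 J/K.

ΔS = -119 J/K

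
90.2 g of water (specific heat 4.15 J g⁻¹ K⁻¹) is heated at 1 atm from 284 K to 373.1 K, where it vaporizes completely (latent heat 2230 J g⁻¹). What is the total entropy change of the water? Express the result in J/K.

ΔS = 641 J/K

Warming step: ΔS₁ = m c ln(T_tr/T_i) = 90.2 × 4.15 × ln(373.1/284) = 102.1 J/K.
Phase change: ΔS₂ = +mL/T_tr = 90.2 × 2230 / 373.1 = 539.1 J/K.
ΔS_total = (102.1) + (539.1) = 641 J/K.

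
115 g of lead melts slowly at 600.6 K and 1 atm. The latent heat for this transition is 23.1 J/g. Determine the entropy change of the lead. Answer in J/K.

Heat absorbed by the substance: Q = mL = 115 × 23.1 = 2656.5 J.
At constant T, ΔS = Q_rev/T = 2656.5 / 600.6 = 4.42 J/K.

ΔS = 4.42 J/K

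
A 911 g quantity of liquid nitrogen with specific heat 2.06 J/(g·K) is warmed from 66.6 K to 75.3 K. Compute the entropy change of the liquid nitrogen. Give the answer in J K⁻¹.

ΔS = ∫dQ_rev/T = m c ln(T₂/T₁) = 911 × 2.06 × ln(75.3/66.6) = 230 J/K.

ΔS = 230 J/K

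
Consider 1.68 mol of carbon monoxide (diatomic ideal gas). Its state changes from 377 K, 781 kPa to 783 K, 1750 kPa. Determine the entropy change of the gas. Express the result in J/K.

ΔS = nC_p ln(T₂/T₁) − nR ln(P₂/P₁), with C_p = 7R/2 = 29.1 J mol⁻¹ K⁻¹ for a diatomic ideal gas.
ΔS = 1.68 × [29.1 × ln(783/377) − 8.314 × ln(1750/781)] = 24.5 J/K.

ΔS = 24.5 J/K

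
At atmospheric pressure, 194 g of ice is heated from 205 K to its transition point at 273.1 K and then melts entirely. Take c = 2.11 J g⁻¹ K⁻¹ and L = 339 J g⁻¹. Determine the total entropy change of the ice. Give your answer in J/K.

Warming step: ΔS₁ = m c ln(T_tr/T_i) = 194 × 2.11 × ln(273.1/205) = 117.4 J/K.
Phase change: ΔS₂ = +mL/T_tr = 194 × 339 / 273.1 = 240.8 J/K.
ΔS_total = (117.4) + (240.8) = 358 J/K.

ΔS = 358 J/K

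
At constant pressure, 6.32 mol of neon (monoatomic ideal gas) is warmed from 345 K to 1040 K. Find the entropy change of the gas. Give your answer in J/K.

ΔS = 145 J/K

At constant pressure, ΔS = nC_p ln(T₂/T₁) with C_p = 5R/2 = 20.79 J mol⁻¹ K⁻¹.
ΔS = 6.32 × 20.79 × ln(1040/345) = 145 J/K.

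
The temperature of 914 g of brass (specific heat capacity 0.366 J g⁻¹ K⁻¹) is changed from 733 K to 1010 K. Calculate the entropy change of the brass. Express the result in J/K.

ΔS = 107 J/K

ΔS = ∫dQ_rev/T = m c ln(T₂/T₁) = 914 × 0.366 × ln(1010/733) = 107 J/K.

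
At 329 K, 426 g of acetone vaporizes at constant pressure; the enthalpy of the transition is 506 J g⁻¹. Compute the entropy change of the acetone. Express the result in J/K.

ΔS = 655 J/K

Heat absorbed by the substance: Q = mL = 426 × 506 = 215556 J.
At constant T, ΔS = Q_rev/T = 215556 / 329 = 655 J/K.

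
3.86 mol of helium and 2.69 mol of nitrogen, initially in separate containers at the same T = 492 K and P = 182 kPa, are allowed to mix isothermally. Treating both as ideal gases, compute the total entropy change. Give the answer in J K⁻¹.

Mole fractions: x_A = 3.86/6.55 = 0.589, x_B = 0.411.
ΔS_mix = −R(n_A ln x_A + n_B ln x_B) = −8.314 × (3.86 ln 0.589 + 2.69 ln 0.411) = 36.9 J/K.

ΔS_mix = 36.9 J/K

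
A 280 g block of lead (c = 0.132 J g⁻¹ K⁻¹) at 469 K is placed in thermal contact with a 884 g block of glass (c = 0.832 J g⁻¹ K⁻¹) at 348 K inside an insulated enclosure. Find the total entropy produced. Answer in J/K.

Energy balance: T_f = (m₁c₁T₁ + m₂c₂T₂)/(m₁c₁ + m₂c₂) = 353.79 K.
ΔS₁ = m₁c₁ ln(T_f/T₁) = 36.96 × ln(353.79/469) = -10.42 J/K.
ΔS₂ = m₂c₂ ln(T_f/T₂) = 735.488 × ln(353.79/348) = 12.14 J/K.
ΔS_total = -10.42 + 12.14 = 1.72 J/K.

ΔS_total = 1.72 J/K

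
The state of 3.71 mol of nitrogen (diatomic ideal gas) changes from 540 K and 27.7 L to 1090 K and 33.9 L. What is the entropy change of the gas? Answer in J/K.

ΔS = 60.4 J/K

Entropy is a state function: ΔS = nC_V ln(T₂/T₁) + nR ln(V₂/V₁), with C_V = 5R/2 = 20.79 J mol⁻¹ K⁻¹ for a diatomic ideal gas.
ΔS = 3.71 × [20.79 × ln(1090/540) + 8.314 × ln(33.9/27.7)] = 60.4 J/K.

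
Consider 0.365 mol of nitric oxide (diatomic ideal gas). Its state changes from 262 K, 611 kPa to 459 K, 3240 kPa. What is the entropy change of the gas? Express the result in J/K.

ΔS = 0.893 J/K

ΔS = nC_p ln(T₂/T₁) − nR ln(P₂/P₁), with C_p = 7R/2 = 29.1 J mol⁻¹ K⁻¹ for a diatomic ideal gas.
ΔS = 0.365 × [29.1 × ln(459/262) − 8.314 × ln(3240/611)] = 0.893 J/K.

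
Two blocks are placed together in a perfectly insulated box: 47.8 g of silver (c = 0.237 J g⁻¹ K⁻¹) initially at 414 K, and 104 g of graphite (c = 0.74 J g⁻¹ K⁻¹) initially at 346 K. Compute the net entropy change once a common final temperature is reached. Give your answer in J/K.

Energy balance: T_f = (m₁c₁T₁ + m₂c₂T₂)/(m₁c₁ + m₂c₂) = 354.73 K.
ΔS₁ = m₁c₁ ln(T_f/T₁) = 11.3286 × ln(354.73/414) = -1.751 J/K.
ΔS₂ = m₂c₂ ln(T_f/T₂) = 76.96 × ln(354.73/346) = 1.917 J/K.
ΔS_total = -1.751 + 1.917 = 0.166 J/K.

ΔS_total = 0.166 J/K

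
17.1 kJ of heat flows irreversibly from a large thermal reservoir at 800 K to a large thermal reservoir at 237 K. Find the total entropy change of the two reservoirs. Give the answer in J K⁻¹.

ΔS_total = 50.8 J/K

ΔS_hot = −Q/T_H = −17100/800 = -21.38 J/K and ΔS_cold = +Q/T_C = 17100/237 = 72.15 J/K.
ΔS_total = -21.38 + 72.15 = 50.8 J/K, positive as the second law requires.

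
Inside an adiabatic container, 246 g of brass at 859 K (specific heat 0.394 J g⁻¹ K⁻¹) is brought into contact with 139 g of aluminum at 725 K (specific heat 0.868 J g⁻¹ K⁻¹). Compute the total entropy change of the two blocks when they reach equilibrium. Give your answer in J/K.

Energy balance: T_f = (m₁c₁T₁ + m₂c₂T₂)/(m₁c₁ + m₂c₂) = 784.69 K.
ΔS₁ = m₁c₁ ln(T_f/T₁) = 96.924 × ln(784.69/859) = -8.769 J/K.
ΔS₂ = m₂c₂ ln(T_f/T₂) = 120.652 × ln(784.69/725) = 9.546 J/K.
ΔS_total = -8.769 + 9.546 = 0.777 J/K.

ΔS_total = 0.777 J/K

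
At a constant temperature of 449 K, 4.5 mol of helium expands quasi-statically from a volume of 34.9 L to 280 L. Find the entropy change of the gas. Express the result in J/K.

For an isothermal ideal gas ΔS_gas = nR ln(V₂/V₁) = 4.5 × 8.314 × ln(280/34.9) = 77.9 J/K.

ΔS_gas = 77.9 J/K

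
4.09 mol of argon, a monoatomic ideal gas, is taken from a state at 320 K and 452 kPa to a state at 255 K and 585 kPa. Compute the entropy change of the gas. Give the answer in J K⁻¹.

ΔS = -28.1 J/K

ΔS = nC_p ln(T₂/T₁) − nR ln(P₂/P₁), with C_p = 5R/2 = 20.79 J mol⁻¹ K⁻¹ for a monoatomic ideal gas.
ΔS = 4.09 × [20.79 × ln(255/320) − 8.314 × ln(585/452)] = -28.1 J/K.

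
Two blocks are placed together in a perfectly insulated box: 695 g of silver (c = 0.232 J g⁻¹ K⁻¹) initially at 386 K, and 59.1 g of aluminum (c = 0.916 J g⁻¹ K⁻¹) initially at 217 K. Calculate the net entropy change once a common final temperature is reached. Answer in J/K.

ΔS_total = 6.07 J/K

Energy balance: T_f = (m₁c₁T₁ + m₂c₂T₂)/(m₁c₁ + m₂c₂) = 343.52 K.
ΔS₁ = m₁c₁ ln(T_f/T₁) = 161.24 × ln(343.52/386) = -18.8 J/K.
ΔS₂ = m₂c₂ ln(T_f/T₂) = 54.1356 × ln(343.52/217) = 24.87 J/K.
ΔS_total = -18.8 + 24.87 = 6.07 J/K.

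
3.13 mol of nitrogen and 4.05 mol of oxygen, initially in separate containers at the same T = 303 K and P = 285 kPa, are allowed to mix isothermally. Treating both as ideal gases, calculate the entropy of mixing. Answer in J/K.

ΔS_mix = 40.9 J/K

Mole fractions: x_A = 3.13/7.18 = 0.436, x_B = 0.564.
ΔS_mix = −R(n_A ln x_A + n_B ln x_B) = −8.314 × (3.13 ln 0.436 + 4.05 ln 0.564) = 40.9 J/K.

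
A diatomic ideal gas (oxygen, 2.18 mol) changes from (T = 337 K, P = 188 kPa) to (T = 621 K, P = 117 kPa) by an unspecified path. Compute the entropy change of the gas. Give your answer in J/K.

ΔS = nC_p ln(T₂/T₁) − nR ln(P₂/P₁), with C_p = 7R/2 = 29.1 J mol⁻¹ K⁻¹ for a diatomic ideal gas.
ΔS = 2.18 × [29.1 × ln(621/337) − 8.314 × ln(117/188)] = 47.4 J/K.

ΔS = 47.4 J/K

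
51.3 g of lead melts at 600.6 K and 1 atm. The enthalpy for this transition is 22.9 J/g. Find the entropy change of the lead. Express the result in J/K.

ΔS = 1.96 J/K

Heat absorbed by the substance: Q = mL = 51.3 × 22.9 = 1174.77 J.
At constant T, ΔS = Q_rev/T = 1174.77 / 600.6 = 1.96 J/K.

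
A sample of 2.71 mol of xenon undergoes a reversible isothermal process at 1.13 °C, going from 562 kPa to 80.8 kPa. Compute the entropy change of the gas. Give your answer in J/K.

For an isothermal ideal gas ΔS_gas = nR ln(P₁/P₂) = 2.71 × 8.314 × ln(562/80.8) = 43.7 J/K.

ΔS_gas = 43.7 J/K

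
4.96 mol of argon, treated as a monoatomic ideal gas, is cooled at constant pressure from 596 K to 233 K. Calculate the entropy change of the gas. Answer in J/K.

ΔS = -96.8 J/K

At constant pressure, ΔS = nC_p ln(T₂/T₁) with C_p = 5R/2 = 20.79 J mol⁻¹ K⁻¹.
ΔS = 4.96 × 20.79 × ln(233/596) = -96.8 J/K.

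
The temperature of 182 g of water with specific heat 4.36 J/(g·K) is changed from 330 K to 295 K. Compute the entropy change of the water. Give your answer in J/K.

ΔS = -89 J/K

ΔS = ∫dQ_rev/T = m c ln(T₂/T₁) = 182 × 4.36 × ln(295/330) = -89 J/K.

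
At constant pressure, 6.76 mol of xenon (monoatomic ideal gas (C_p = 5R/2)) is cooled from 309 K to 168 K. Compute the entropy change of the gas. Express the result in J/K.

ΔS = -85.6 J/K

At constant pressure, ΔS = nC_p ln(T₂/T₁) with C_p = 5R/2 = 20.79 J mol⁻¹ K⁻¹.
ΔS = 6.76 × 20.79 × ln(168/309) = -85.6 J/K.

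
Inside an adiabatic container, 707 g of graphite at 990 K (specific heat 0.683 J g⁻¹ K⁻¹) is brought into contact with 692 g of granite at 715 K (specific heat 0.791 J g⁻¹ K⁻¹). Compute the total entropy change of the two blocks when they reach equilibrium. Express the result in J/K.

ΔS_total = 13.6 J/K

Energy balance: T_f = (m₁c₁T₁ + m₂c₂T₂)/(m₁c₁ + m₂c₂) = 843.89 K.
ΔS₁ = m₁c₁ ln(T_f/T₁) = 482.881 × ln(843.89/990) = -77.11 J/K.
ΔS₂ = m₂c₂ ln(T_f/T₂) = 547.372 × ln(843.89/715) = 90.72 J/K.
ΔS_total = -77.11 + 90.72 = 13.6 J/K.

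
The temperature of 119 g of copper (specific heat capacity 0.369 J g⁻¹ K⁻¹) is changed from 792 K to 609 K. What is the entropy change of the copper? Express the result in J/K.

ΔS = ∫dQ_rev/T = m c ln(T₂/T₁) = 119 × 0.369 × ln(609/792) = -11.5 J/K.

ΔS = -11.5 J/K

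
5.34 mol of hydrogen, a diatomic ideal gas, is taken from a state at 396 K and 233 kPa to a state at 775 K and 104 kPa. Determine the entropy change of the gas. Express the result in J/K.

ΔS = nC_p ln(T₂/T₁) − nR ln(P₂/P₁), with C_p = 7R/2 = 29.1 J mol⁻¹ K⁻¹ for a diatomic ideal gas.
ΔS = 5.34 × [29.1 × ln(775/396) − 8.314 × ln(104/233)] = 140 J/K.

ΔS = 140 J/K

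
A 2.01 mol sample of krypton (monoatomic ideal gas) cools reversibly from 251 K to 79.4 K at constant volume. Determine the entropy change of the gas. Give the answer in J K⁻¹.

ΔS = -28.9 J/K

At constant volume, ΔS = nC_V ln(T₂/T₁) with C_V = 3R/2 = 12.47 J mol⁻¹ K⁻¹.
ΔS = 2.01 × 12.47 × ln(79.4/251) = -28.9 J/K.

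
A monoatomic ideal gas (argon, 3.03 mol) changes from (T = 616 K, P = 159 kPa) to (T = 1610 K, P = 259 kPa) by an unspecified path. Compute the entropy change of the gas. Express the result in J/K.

ΔS = nC_p ln(T₂/T₁) − nR ln(P₂/P₁), with C_p = 5R/2 = 20.79 J mol⁻¹ K⁻¹ for a monoatomic ideal gas.
ΔS = 3.03 × [20.79 × ln(1610/616) − 8.314 × ln(259/159)] = 48.2 J/K.

ΔS = 48.2 J/K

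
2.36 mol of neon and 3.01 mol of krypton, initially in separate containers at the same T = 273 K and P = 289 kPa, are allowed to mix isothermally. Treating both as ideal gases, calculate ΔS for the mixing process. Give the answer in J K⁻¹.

Mole fractions: x_A = 2.36/5.37 = 0.439, x_B = 0.561.
ΔS_mix = −R(n_A ln x_A + n_B ln x_B) = −8.314 × (2.36 ln 0.439 + 3.01 ln 0.561) = 30.6 J/K.

ΔS_mix = 30.6 J/K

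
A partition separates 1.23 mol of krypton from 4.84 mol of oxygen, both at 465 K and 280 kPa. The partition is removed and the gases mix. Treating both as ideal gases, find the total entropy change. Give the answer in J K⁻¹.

Mole fractions: x_A = 1.23/6.07 = 0.203, x_B = 0.797.
ΔS_mix = −R(n_A ln x_A + n_B ln x_B) = −8.314 × (1.23 ln 0.203 + 4.84 ln 0.797) = 25.4 J/K.

ΔS_mix = 25.4 J/K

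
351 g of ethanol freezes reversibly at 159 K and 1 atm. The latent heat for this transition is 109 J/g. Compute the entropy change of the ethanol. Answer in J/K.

Heat released by the substance: Q = −mL = −351 × 109 = −38259 J.
At constant T, ΔS = Q_rev/T = −38259 / 159 = -241 J/K.

ΔS = -241 J/K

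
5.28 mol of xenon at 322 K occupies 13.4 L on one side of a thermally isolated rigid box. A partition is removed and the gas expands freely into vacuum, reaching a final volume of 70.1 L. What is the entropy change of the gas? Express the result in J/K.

For an ideal gas in free expansion Q = 0 and W = 0, so T is unchanged.
Entropy is a state function; using a reversible isothermal path, ΔS_gas = nR ln(V₂/V₁) = 5.28 × 8.314 × ln(70.1/13.4) = 72.6 J/K.

ΔS_gas = 72.6 J/K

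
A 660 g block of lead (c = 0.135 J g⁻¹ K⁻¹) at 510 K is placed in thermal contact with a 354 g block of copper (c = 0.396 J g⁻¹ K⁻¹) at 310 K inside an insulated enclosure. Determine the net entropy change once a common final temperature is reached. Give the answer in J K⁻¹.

ΔS_total = 6.94 J/K

Energy balance: T_f = (m₁c₁T₁ + m₂c₂T₂)/(m₁c₁ + m₂c₂) = 387.72 K.
ΔS₁ = m₁c₁ ln(T_f/T₁) = 89.1 × ln(387.72/510) = -24.42 J/K.
ΔS₂ = m₂c₂ ln(T_f/T₂) = 140.184 × ln(387.72/310) = 31.36 J/K.
ΔS_total = -24.42 + 31.36 = 6.94 J/K.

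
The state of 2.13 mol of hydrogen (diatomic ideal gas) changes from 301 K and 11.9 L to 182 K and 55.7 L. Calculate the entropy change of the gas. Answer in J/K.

Entropy is a state function: ΔS = nC_V ln(T₂/T₁) + nR ln(V₂/V₁), with C_V = 5R/2 = 20.79 J mol⁻¹ K⁻¹ for a diatomic ideal gas.
ΔS = 2.13 × [20.79 × ln(182/301) + 8.314 × ln(55.7/11.9)] = 5.06 J/K.

ΔS = 5.06 J/K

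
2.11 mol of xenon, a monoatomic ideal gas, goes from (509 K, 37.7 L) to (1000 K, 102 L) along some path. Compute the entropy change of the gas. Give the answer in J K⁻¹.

ΔS = 35.2 J/K

Entropy is a state function: ΔS = nC_V ln(T₂/T₁) + nR ln(V₂/V₁), with C_V = 3R/2 = 12.47 J mol⁻¹ K⁻¹ for a monoatomic ideal gas.
ΔS = 2.11 × [12.47 × ln(1000/509) + 8.314 × ln(102/37.7)] = 35.2 J/K.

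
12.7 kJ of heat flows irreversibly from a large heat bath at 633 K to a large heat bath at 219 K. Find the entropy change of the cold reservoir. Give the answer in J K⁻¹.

ΔS_cold = 58 J/K

The cold reservoir gains heat Q, so ΔS_cold = +Q/T_C = 12700/219 = 58 J/K.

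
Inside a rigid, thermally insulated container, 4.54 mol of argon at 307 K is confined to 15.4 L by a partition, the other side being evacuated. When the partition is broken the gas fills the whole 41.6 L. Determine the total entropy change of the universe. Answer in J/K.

No heat is exchanged and no work is done, so the ideal-gas temperature stays constant.
Entropy is a state function; using a reversible isothermal path, ΔS_gas = nR ln(V₂/V₁) = 4.54 × 8.314 × ln(41.6/15.4) = 37.5 J/K.
The insulated surroundings exchange no heat, so ΔS_surr = 0 and ΔS_universe = ΔS_gas.

ΔS_universe = 37.5 J/K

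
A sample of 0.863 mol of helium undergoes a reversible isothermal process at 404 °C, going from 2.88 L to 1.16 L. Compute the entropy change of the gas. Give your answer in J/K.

ΔS_gas = -6.52 J/K

For an isothermal ideal gas ΔS_gas = nR ln(V₂/V₁) = 0.863 × 8.314 × ln(1.16/2.88) = -6.52 J/K.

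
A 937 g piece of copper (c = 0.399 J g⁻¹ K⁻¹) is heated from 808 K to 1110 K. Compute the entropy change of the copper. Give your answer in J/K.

ΔS = 119 J/K

ΔS = ∫dQ_rev/T = m c ln(T₂/T₁) = 937 × 0.399 × ln(1110/808) = 119 J/K.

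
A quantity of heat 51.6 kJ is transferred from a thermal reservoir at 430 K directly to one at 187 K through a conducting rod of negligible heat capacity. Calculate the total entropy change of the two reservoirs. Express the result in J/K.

ΔS_hot = −Q/T_H = −51600/430 = -120 J/K and ΔS_cold = +Q/T_C = 51600/187 = 275.9 J/K.
ΔS_total = -120 + 275.9 = 156 J/K, positive as the second law requires.

ΔS_total = 156 J/K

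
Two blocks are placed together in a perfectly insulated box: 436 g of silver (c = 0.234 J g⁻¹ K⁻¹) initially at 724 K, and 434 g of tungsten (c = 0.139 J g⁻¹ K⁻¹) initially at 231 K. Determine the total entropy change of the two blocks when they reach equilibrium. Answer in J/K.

ΔS_total = 21.6 J/K

Energy balance: T_f = (m₁c₁T₁ + m₂c₂T₂)/(m₁c₁ + m₂c₂) = 540.81 K.
ΔS₁ = m₁c₁ ln(T_f/T₁) = 102.024 × ln(540.81/724) = -29.76 J/K.
ΔS₂ = m₂c₂ ln(T_f/T₂) = 60.326 × ln(540.81/231) = 51.32 J/K.
ΔS_total = -29.76 + 51.32 = 21.6 J/K.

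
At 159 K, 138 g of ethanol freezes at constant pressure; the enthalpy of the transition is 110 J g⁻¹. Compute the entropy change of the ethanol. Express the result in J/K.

ΔS = -95.5 J/K

Heat released by the substance: Q = −mL = −138 × 110 = −15180 J.
At constant T, ΔS = Q_rev/T = −15180 / 159 = -95.5 J/K.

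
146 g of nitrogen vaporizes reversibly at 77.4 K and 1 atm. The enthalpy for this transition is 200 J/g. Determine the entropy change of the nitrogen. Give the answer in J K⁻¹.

ΔS = 377 J/K

Heat absorbed by the substance: Q = mL = 146 × 200 = 29200 J.
At constant T, ΔS = Q_rev/T = 29200 / 77.4 = 377 J/K.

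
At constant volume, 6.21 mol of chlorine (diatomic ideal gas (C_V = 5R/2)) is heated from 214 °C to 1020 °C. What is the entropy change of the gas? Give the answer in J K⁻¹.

In kelvin: T₁ = 487.15 K, T₂ = 1293.15 K. At constant volume, ΔS = nC_V ln(T₂/T₁) with C_V = 5R/2 = 20.79 J mol⁻¹ K⁻¹.
ΔS = 6.21 × 20.79 × ln(1293.15/487.15) = 126 J/K.

ΔS = 126 J/K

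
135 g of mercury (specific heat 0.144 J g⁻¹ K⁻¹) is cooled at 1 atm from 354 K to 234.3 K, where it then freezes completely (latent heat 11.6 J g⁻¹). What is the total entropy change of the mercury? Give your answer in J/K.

ΔS = -14.7 J/K

Cooling step: ΔS₁ = m c ln(T_tr/T_i) = 135 × 0.144 × ln(234.3/354) = -8.023 J/K.
Phase change: ΔS₂ = −mL/T_tr = −135 × 11.6 / 234.3 = -6.684 J/K.
ΔS_total = (-8.023) + (-6.684) = -14.7 J/K.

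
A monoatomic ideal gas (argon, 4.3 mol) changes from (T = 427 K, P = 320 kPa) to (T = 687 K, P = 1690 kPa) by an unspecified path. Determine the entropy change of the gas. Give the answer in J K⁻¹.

ΔS = -17 J/K

ΔS = nC_p ln(T₂/T₁) − nR ln(P₂/P₁), with C_p = 5R/2 = 20.79 J mol⁻¹ K⁻¹ for a monoatomic ideal gas.
ΔS = 4.3 × [20.79 × ln(687/427) − 8.314 × ln(1690/320)] = -17 J/K.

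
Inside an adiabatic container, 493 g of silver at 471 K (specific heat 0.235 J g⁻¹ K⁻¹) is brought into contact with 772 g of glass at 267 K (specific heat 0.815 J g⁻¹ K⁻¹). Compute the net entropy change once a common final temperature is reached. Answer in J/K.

ΔS_total = 17.9 J/K

Energy balance: T_f = (m₁c₁T₁ + m₂c₂T₂)/(m₁c₁ + m₂c₂) = 298.72 K.
ΔS₁ = m₁c₁ ln(T_f/T₁) = 115.855 × ln(298.72/471) = -52.75 J/K.
ΔS₂ = m₂c₂ ln(T_f/T₂) = 629.18 × ln(298.72/267) = 70.64 J/K.
ΔS_total = -52.75 + 70.64 = 17.9 J/K.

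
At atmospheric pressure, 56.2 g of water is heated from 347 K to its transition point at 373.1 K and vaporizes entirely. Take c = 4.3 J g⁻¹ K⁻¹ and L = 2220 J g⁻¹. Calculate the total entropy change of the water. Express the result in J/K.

ΔS = 352 J/K

Warming step: ΔS₁ = m c ln(T_tr/T_i) = 56.2 × 4.3 × ln(373.1/347) = 17.53 J/K.
Phase change: ΔS₂ = +mL/T_tr = 56.2 × 2220 / 373.1 = 334.4 J/K.
ΔS_total = (17.53) + (334.4) = 352 J/K.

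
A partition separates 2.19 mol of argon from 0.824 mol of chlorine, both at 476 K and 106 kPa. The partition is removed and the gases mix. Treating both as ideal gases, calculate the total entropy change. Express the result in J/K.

ΔS_mix = 14.7 J/K

Mole fractions: x_A = 2.19/3.01 = 0.727, x_B = 0.273.
ΔS_mix = −R(n_A ln x_A + n_B ln x_B) = −8.314 × (2.19 ln 0.727 + 0.824 ln 0.273) = 14.7 J/K.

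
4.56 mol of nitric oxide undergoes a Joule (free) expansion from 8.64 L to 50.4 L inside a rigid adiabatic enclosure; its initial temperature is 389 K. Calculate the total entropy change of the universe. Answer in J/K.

ΔS_universe = 66.9 J/K

No heat is exchanged and no work is done, so the ideal-gas temperature stays constant.
Entropy is a state function; using a reversible isothermal path, ΔS_gas = nR ln(V₂/V₁) = 4.56 × 8.314 × ln(50.4/8.64) = 66.9 J/K.
The insulated surroundings exchange no heat, so ΔS_surr = 0 and ΔS_universe = ΔS_gas.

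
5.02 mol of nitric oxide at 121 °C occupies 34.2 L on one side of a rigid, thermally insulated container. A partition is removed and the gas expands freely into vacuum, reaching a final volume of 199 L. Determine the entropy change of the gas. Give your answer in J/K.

ΔS_gas = 73.5 J/K

For an ideal gas in free expansion Q = 0 and W = 0, so T is unchanged.
Entropy is a state function; using a reversible isothermal path, ΔS_gas = nR ln(V₂/V₁) = 5.02 × 8.314 × ln(199/34.2) = 73.5 J/K.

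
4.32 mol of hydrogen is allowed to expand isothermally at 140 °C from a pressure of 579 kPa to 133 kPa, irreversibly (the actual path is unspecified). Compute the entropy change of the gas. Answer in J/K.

ΔS_gas = 52.8 J/K

Entropy is a state function, so ΔS_gas depends only on the end states.
For an isothermal ideal gas ΔS_gas = nR ln(P₁/P₂) = 4.32 × 8.314 × ln(579/133) = 52.8 J/K.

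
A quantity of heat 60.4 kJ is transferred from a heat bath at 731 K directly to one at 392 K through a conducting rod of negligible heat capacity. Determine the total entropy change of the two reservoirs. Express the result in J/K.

ΔS_total = 71.5 J/K

ΔS_hot = −Q/T_H = −60400/731 = -82.63 J/K and ΔS_cold = +Q/T_C = 60400/392 = 154.1 J/K.
ΔS_total = -82.63 + 154.1 = 71.5 J/K, positive as the second law requires.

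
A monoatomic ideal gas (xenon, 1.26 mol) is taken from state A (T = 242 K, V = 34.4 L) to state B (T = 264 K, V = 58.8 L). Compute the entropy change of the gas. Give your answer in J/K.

ΔS = 6.98 J/K

Entropy is a state function: ΔS = nC_V ln(T₂/T₁) + nR ln(V₂/V₁), with C_V = 3R/2 = 12.47 J mol⁻¹ K⁻¹ for a monoatomic ideal gas.
ΔS = 1.26 × [12.47 × ln(264/242) + 8.314 × ln(58.8/34.4)] = 6.98 J/K.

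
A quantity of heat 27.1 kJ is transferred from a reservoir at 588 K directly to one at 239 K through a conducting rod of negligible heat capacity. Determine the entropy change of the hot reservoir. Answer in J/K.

The hot reservoir loses heat Q, so ΔS_hot = −Q/T_H = −27100/588 = -46.1 J/K.

ΔS_hot = -46.1 J/K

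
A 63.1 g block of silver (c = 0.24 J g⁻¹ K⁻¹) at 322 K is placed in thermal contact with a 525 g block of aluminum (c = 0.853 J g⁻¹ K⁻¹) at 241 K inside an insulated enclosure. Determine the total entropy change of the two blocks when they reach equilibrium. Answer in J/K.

ΔS_total = 0.674 J/K

Energy balance: T_f = (m₁c₁T₁ + m₂c₂T₂)/(m₁c₁ + m₂c₂) = 243.65 K.
ΔS₁ = m₁c₁ ln(T_f/T₁) = 15.144 × ln(243.65/322) = -4.2225 J/K.
ΔS₂ = m₂c₂ ln(T_f/T₂) = 447.825 × ln(243.65/241) = 4.8965 J/K.
ΔS_total = -4.2225 + 4.8965 = 0.674 J/K.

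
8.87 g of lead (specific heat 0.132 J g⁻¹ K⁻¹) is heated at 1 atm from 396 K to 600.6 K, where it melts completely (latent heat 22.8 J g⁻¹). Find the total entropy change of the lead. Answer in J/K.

ΔS = 0.824 J/K

Warming step: ΔS₁ = m c ln(T_tr/T_i) = 8.87 × 0.132 × ln(600.6/396) = 0.4877 J/K.
Phase change: ΔS₂ = +mL/T_tr = 8.87 × 22.8 / 600.6 = 0.3367 J/K.
ΔS_total = (0.4877) + (0.3367) = 0.824 J/K.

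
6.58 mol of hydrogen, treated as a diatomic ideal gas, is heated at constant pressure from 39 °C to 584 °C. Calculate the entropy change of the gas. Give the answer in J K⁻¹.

ΔS = 193 J/K

In kelvin: T₁ = 312.15 K, T₂ = 857.15 K. At constant pressure, ΔS = nC_p ln(T₂/T₁) with C_p = 7R/2 = 29.1 J mol⁻¹ K⁻¹.
ΔS = 6.58 × 29.1 × ln(857.15/312.15) = 193 J/K.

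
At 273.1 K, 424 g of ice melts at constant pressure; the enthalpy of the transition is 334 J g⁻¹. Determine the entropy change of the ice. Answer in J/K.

Heat absorbed by the substance: Q = mL = 424 × 334 = 141616 J.
At constant T, ΔS = Q_rev/T = 141616 / 273.1 = 519 J/K.

ΔS = 519 J/K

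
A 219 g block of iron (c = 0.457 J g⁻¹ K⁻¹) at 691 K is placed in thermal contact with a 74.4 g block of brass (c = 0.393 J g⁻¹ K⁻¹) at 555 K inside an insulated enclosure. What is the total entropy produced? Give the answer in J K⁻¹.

Energy balance: T_f = (m₁c₁T₁ + m₂c₂T₂)/(m₁c₁ + m₂c₂) = 660.25 K.
ΔS₁ = m₁c₁ ln(T_f/T₁) = 100.083 × ln(660.25/691) = -4.5558 J/K.
ΔS₂ = m₂c₂ ln(T_f/T₂) = 29.2392 × ln(660.25/555) = 5.0774 J/K.
ΔS_total = -4.5558 + 5.0774 = 0.522 J/K.

ΔS_total = 0.522 J/K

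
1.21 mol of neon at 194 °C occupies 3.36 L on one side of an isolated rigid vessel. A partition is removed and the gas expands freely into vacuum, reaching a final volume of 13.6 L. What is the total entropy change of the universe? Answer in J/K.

For an ideal gas in free expansion Q = 0 and W = 0, so T is unchanged.
Entropy is a state function; using a reversible isothermal path, ΔS_gas = nR ln(V₂/V₁) = 1.21 × 8.314 × ln(13.6/3.36) = 14.1 J/K.
The insulated surroundings exchange no heat, so ΔS_surr = 0 and ΔS_universe = ΔS_gas.

ΔS_universe = 14.1 J/K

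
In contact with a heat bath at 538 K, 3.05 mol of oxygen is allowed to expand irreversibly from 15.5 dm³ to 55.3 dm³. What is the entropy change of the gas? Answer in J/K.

Entropy is a state function, so ΔS_gas depends only on the end states.
For an isothermal ideal gas ΔS_gas = nR ln(V₂/V₁) = 3.05 × 8.314 × ln(55.3/15.5) = 32.3 J/K.

ΔS_gas = 32.3 J/K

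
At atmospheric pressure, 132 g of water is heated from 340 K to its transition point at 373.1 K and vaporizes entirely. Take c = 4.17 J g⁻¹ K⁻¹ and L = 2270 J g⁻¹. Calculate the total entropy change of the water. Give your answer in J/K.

ΔS = 854 J/K

Warming step: ΔS₁ = m c ln(T_tr/T_i) = 132 × 4.17 × ln(373.1/340) = 51.14 J/K.
Phase change: ΔS₂ = +mL/T_tr = 132 × 2270 / 373.1 = 803.1 J/K.
ΔS_total = (51.14) + (803.1) = 854 J/K.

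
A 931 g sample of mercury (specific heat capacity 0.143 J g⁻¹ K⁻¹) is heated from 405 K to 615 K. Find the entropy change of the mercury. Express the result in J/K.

ΔS = ∫dQ_rev/T = m c ln(T₂/T₁) = 931 × 0.143 × ln(615/405) = 55.6 J/K.

ΔS = 55.6 J/K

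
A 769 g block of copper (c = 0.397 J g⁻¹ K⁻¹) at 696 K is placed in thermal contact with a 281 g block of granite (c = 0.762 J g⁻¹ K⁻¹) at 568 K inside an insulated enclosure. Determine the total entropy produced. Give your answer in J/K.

ΔS_total = 2.56 J/K

Energy balance: T_f = (m₁c₁T₁ + m₂c₂T₂)/(m₁c₁ + m₂c₂) = 643.23 K.
ΔS₁ = m₁c₁ ln(T_f/T₁) = 305.293 × ln(643.23/696) = -24.07 J/K.
ΔS₂ = m₂c₂ ln(T_f/T₂) = 214.122 × ln(643.23/568) = 26.63 J/K.
ΔS_total = -24.07 + 26.63 = 2.56 J/K.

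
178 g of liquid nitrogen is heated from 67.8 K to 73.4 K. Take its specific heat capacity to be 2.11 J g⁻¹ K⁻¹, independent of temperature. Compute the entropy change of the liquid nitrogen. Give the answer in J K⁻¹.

ΔS = 29.8 J/K

ΔS = ∫dQ_rev/T = m c ln(T₂/T₁) = 178 × 2.11 × ln(73.4/67.8) = 29.8 J/K.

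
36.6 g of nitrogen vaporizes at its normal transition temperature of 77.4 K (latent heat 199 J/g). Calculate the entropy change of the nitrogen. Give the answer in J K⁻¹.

ΔS = 94.1 J/K

Heat absorbed by the substance: Q = mL = 36.6 × 199 = 7283.4 J.
At constant T, ΔS = Q_rev/T = 7283.4 / 77.4 = 94.1 J/K.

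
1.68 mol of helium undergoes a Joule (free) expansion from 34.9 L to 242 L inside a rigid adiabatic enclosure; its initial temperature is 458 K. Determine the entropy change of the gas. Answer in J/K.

ΔS_gas = 27 J/K

For an ideal gas in free expansion Q = 0 and W = 0, so T is unchanged.
Entropy is a state function; using a reversible isothermal path, ΔS_gas = nR ln(V₂/V₁) = 1.68 × 8.314 × ln(242/34.9) = 27 J/K.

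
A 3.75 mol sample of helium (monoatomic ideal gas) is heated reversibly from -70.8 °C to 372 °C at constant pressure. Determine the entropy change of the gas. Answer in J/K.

ΔS = 90.4 J/K

In kelvin: T₁ = 202.35 K, T₂ = 645.15 K. At constant pressure, ΔS = nC_p ln(T₂/T₁) with C_p = 5R/2 = 20.79 J mol⁻¹ K⁻¹.
ΔS = 3.75 × 20.79 × ln(645.15/202.35) = 90.4 J/K.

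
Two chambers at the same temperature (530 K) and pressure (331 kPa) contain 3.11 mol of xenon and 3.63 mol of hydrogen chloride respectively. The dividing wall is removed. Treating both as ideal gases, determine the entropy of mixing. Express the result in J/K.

ΔS_mix = 38.7 J/K

Mole fractions: x_A = 3.11/6.74 = 0.461, x_B = 0.539.
ΔS_mix = −R(n_A ln x_A + n_B ln x_B) = −8.314 × (3.11 ln 0.461 + 3.63 ln 0.539) = 38.7 J/K.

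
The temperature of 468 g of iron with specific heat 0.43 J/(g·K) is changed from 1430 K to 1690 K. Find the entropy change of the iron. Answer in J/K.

ΔS = ∫dQ_rev/T = m c ln(T₂/T₁) = 468 × 0.43 × ln(1690/1430) = 33.6 J/K.

ΔS = 33.6 J/K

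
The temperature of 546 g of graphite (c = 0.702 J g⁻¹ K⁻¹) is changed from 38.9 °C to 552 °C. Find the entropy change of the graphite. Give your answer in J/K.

ΔS = 373 J/K

In kelvin: T₁ = 312.05 K, T₂ = 825.15 K. ΔS = ∫dQ_rev/T = m c ln(T₂/T₁) = 546 × 0.702 × ln(825.15/312.05) = 373 J/K.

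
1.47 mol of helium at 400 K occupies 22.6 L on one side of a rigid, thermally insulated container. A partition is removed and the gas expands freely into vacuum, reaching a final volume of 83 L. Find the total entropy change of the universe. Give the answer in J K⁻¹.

For an ideal gas in free expansion Q = 0 and W = 0, so T is unchanged.
Entropy is a state function; using a reversible isothermal path, ΔS_gas = nR ln(V₂/V₁) = 1.47 × 8.314 × ln(83/22.6) = 15.9 J/K.
The insulated surroundings exchange no heat, so ΔS_surr = 0 and ΔS_universe = ΔS_gas.

ΔS_universe = 15.9 J/K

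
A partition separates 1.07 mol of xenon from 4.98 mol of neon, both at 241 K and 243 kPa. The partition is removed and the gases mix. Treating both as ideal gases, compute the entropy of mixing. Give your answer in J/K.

ΔS_mix = 23.5 J/K

Mole fractions: x_A = 1.07/6.05 = 0.177, x_B = 0.823.
ΔS_mix = −R(n_A ln x_A + n_B ln x_B) = −8.314 × (1.07 ln 0.177 + 4.98 ln 0.823) = 23.5 J/K.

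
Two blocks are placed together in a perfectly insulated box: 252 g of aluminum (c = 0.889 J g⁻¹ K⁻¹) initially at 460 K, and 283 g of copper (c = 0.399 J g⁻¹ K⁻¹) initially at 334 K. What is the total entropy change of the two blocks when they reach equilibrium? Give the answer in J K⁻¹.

Energy balance: T_f = (m₁c₁T₁ + m₂c₂T₂)/(m₁c₁ + m₂c₂) = 417.77 K.
ΔS₁ = m₁c₁ ln(T_f/T₁) = 224.028 × ln(417.77/460) = -21.57 J/K.
ΔS₂ = m₂c₂ ln(T_f/T₂) = 112.917 × ln(417.77/334) = 25.27 J/K.
ΔS_total = -21.57 + 25.27 = 3.7 J/K.

ΔS_total = 3.7 J/K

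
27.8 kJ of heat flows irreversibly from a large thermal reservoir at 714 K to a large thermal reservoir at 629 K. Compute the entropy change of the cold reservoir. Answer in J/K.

The cold reservoir gains heat Q, so ΔS_cold = +Q/T_C = 27800/629 = 44.2 J/K.

ΔS_cold = 44.2 J/K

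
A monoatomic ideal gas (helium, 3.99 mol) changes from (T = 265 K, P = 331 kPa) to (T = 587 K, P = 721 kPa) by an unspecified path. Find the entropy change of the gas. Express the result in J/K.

ΔS = nC_p ln(T₂/T₁) − nR ln(P₂/P₁), with C_p = 5R/2 = 20.79 J mol⁻¹ K⁻¹ for a monoatomic ideal gas.
ΔS = 3.99 × [20.79 × ln(587/265) − 8.314 × ln(721/331)] = 40.1 J/K.

ΔS = 40.1 J/K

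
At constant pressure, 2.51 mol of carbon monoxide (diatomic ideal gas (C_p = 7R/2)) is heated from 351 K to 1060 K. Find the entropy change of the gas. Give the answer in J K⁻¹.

At constant pressure, ΔS = nC_p ln(T₂/T₁) with C_p = 7R/2 = 29.1 J mol⁻¹ K⁻¹.
ΔS = 2.51 × 29.1 × ln(1060/351) = 80.7 J/K.

ΔS = 80.7 J/K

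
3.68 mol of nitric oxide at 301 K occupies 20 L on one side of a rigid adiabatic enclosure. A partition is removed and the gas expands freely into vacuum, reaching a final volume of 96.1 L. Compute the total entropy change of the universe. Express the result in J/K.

For an ideal gas in free expansion Q = 0 and W = 0, so T is unchanged.
Entropy is a state function; using a reversible isothermal path, ΔS_gas = nR ln(V₂/V₁) = 3.68 × 8.314 × ln(96.1/20) = 48 J/K.
The insulated surroundings exchange no heat, so ΔS_surr = 0 and ΔS_universe = ΔS_gas.

ΔS_universe = 48 J/K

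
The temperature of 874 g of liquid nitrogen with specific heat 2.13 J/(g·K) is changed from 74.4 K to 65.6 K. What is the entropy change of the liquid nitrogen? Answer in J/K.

ΔS = -234 J/K

ΔS = ∫dQ_rev/T = m c ln(T₂/T₁) = 874 × 2.13 × ln(65.6/74.4) = -234 J/K.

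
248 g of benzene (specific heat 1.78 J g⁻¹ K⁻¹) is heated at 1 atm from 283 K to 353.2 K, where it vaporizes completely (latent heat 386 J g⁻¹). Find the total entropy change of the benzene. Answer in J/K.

ΔS = 369 J/K

Warming step: ΔS₁ = m c ln(T_tr/T_i) = 248 × 1.78 × ln(353.2/283) = 97.82 J/K.
Phase change: ΔS₂ = +mL/T_tr = 248 × 386 / 353.2 = 271 J/K.
ΔS_total = (97.82) + (271) = 369 J/K.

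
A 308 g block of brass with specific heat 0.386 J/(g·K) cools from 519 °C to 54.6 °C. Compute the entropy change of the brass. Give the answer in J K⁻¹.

In kelvin: T₁ = 792.15 K, T₂ = 327.75 K. ΔS = ∫dQ_rev/T = m c ln(T₂/T₁) = 308 × 0.386 × ln(327.75/792.15) = -105 J/K.

ΔS = -105 J/K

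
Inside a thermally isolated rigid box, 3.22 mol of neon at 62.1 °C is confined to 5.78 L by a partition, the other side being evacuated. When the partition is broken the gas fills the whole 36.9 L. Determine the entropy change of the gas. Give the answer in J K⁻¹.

No heat is exchanged and no work is done, so the ideal-gas temperature stays constant.
Entropy is a state function; using a reversible isothermal path, ΔS_gas = nR ln(V₂/V₁) = 3.22 × 8.314 × ln(36.9/5.78) = 49.6 J/K.

ΔS_gas = 49.6 J/K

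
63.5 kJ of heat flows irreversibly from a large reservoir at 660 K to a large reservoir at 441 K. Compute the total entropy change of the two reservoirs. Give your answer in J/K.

ΔS_total = 47.8 J/K

ΔS_hot = −Q/T_H = −63500/660 = -96.21 J/K and ΔS_cold = +Q/T_C = 63500/441 = 144 J/K.
ΔS_total = -96.21 + 144 = 47.8 J/K, positive as the second law requires.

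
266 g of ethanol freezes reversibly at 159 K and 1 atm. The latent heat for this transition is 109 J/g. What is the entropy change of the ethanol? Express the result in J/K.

ΔS = -182 J/K

Heat released by the substance: Q = −mL = −266 × 109 = −28994 J.
At constant T, ΔS = Q_rev/T = −28994 / 159 = -182 J/K.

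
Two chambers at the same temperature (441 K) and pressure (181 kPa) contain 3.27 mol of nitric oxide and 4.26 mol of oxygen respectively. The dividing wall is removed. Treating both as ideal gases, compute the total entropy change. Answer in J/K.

Mole fractions: x_A = 3.27/7.53 = 0.434, x_B = 0.566.
ΔS_mix = −R(n_A ln x_A + n_B ln x_B) = −8.314 × (3.27 ln 0.434 + 4.26 ln 0.566) = 42.9 J/K.

ΔS_mix = 42.9 J/K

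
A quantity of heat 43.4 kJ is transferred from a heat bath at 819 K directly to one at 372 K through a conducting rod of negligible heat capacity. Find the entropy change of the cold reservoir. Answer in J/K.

The cold reservoir gains heat Q, so ΔS_cold = +Q/T_C = 43400/372 = 117 J/K.

ΔS_cold = 117 J/K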